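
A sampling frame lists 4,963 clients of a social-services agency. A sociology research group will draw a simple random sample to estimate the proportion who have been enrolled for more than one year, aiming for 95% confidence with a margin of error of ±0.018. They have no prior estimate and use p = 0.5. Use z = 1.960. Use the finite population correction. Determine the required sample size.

1857

Unadjusted: n₀ = 1.960² × 0.50 × 0.50 / 0.018² ≈ 2964.20, so n₀ = 2965.
Finite population correction with N = 4,963: n = n₀ / (1 + (n₀−1)/N) = 2965 / (1 + 2964/4963) = 2965 / 1.5972 ≈ 1856.35.
Rounding up, n = 1857.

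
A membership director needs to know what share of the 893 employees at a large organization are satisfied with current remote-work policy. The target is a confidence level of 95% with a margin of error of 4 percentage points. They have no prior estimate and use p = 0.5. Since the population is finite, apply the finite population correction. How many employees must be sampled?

For 95% confidence, z = 1.960.
Unadjusted: n₀ = 1.960² × 0.50 × 0.50 / 0.040² ≈ 600.25, so n₀ = 601.
Finite population correction with N = 893: n = n₀ / (1 + (n₀−1)/N) = 601 / (1 + 600/893) = 601 / 1.6719 ≈ 359.47.
Rounding up, n = 360.

360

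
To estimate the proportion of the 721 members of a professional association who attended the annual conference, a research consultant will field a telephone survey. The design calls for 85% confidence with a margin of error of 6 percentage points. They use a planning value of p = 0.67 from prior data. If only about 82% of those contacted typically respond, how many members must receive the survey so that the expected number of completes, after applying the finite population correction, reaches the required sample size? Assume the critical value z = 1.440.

Completed interviews needed (unadjusted): n₀ = 1.440² × 0.2211 / 0.060² ≈ 127.35 → 128.
FPC for N = 721: n = 128 / (1 + 127/721) = 128 / 1.1761 ≈ 108.83 → 109.
At an 82% response rate, contacts needed = 109 / 0.82 ≈ 132.93 → 133.

133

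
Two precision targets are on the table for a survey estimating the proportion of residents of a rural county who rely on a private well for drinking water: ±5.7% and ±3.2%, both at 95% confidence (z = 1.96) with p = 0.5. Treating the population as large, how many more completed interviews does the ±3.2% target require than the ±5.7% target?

642

At ±5.7%: n = 1.96² × 0.2500 / 0.057² ≈ 295.60 → 296.
At ±3.2%: n = 1.96² × 0.2500 / 0.032² ≈ 937.89 → 938.
Additional respondents: 938 − 296 = 642.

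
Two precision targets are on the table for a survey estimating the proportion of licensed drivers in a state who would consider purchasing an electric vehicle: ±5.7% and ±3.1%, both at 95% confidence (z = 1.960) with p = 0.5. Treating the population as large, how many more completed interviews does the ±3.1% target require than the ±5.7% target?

At ±5.7%: n = 1.960² × 0.2500 / 0.057² ≈ 295.60 → 296.
At ±3.1%: n = 1.960² × 0.2500 / 0.031² ≈ 999.38 → 1000.
Additional respondents: 1000 − 296 = 704.

704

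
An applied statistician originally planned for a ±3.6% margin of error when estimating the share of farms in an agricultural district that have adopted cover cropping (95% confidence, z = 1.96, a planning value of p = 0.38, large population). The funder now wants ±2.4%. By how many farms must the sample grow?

873

At ±3.6%: n = 1.96² × 0.2356 / 0.036² ≈ 698.36 → 699.
At ±2.4%: n = 1.96² × 0.2356 / 0.024² ≈ 1571.32 → 1572.
Additional respondents: 1572 − 699 = 873.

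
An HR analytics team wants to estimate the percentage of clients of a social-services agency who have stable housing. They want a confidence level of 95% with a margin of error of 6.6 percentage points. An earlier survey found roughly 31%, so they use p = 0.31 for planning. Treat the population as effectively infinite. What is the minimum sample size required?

189

For 95% confidence, z = 1.960.
With p = 0.31, p(1−p) = 0.2139.
n = z²·p(1−p)/E² = 1.960² × 0.2139 / 0.066² = 3.8416 × 0.2139 / 0.004356 ≈ 188.64.
Rounding up gives n = 189.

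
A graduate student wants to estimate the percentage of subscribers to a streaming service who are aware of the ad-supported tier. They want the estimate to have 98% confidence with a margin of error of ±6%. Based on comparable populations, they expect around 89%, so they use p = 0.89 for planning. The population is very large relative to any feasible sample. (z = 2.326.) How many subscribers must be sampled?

With p = 0.89, p(1−p) = 0.0979.
n = z²·p(1−p)/E² = 2.326² × 0.0979 / 0.060² = 5.4103 × 0.0979 / 0.003600 ≈ 147.13.
Rounding up gives n = 148.

148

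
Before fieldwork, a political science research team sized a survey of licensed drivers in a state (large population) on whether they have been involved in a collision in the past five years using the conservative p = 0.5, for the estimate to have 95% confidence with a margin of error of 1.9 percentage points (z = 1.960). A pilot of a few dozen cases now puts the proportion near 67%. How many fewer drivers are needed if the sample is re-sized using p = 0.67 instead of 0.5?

308

Conservative (p = 0.5): n = 1.960² × 0.25 / 0.019² ≈ 2660.39 → 2661.
Using p = 0.67: p(1−p) = 0.2211, so n = 1.960² × 0.2211 / 0.019² ≈ 2352.85 → 2353.
Reduction: 2661 − 2353 = 308.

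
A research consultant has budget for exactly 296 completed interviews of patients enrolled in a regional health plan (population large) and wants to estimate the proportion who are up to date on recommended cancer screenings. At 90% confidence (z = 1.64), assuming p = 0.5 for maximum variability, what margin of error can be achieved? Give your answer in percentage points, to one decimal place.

4.8

SE(p̂) = √[p(1−p)/n] = √[0.2500/296] = 0.02906.
E = z × SE = 1.64 × 0.02906 = 0.04766, or 4.8 percentage points.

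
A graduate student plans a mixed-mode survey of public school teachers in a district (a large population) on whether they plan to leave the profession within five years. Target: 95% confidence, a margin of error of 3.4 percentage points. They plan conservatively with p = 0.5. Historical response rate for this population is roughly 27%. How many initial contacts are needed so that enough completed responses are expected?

For 95% confidence, z = 1.960.
Completed interviews needed: n₀ = 1.960² × 0.2500 / 0.034² ≈ 830.80 → 831.
At a 27% response rate, contacts needed = 831 / 0.27 ≈ 3077.78 → 3078.

3078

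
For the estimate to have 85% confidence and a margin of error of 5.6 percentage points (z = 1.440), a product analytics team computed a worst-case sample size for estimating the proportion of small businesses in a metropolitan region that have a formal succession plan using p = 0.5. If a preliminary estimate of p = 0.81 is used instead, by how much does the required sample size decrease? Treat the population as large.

Conservative (p = 0.5): n = 1.440² × 0.25 / 0.056² ≈ 165.31 → 166.
Using p = 0.81: p(1−p) = 0.1539, so n = 1.440² × 0.1539 / 0.056² ≈ 101.76 → 102.
Reduction: 166 − 102 = 64.

64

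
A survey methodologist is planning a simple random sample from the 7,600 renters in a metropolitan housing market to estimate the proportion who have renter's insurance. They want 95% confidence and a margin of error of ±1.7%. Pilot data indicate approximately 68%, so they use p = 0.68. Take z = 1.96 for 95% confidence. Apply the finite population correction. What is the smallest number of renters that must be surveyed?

Unadjusted: n₀ = 1.96² × 0.68 × 0.32 / 0.017² ≈ 2892.50, so n₀ = 2893.
Finite population correction with N = 7,600: n = n₀ / (1 + (n₀−1)/N) = 2893 / (1 + 2892/7600) = 2893 / 1.3805 ≈ 2095.58.
Rounding up, n = 2096.

2096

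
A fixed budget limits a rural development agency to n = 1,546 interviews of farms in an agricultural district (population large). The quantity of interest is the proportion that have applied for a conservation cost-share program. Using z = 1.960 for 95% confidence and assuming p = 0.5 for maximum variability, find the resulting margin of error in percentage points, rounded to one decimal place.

SE(p̂) = √[p(1−p)/n] = √[0.2500/1546] = 0.01272.
E = z × SE = 1.960 × 0.01272 = 0.02492, or 2.5 percentage points.

2.5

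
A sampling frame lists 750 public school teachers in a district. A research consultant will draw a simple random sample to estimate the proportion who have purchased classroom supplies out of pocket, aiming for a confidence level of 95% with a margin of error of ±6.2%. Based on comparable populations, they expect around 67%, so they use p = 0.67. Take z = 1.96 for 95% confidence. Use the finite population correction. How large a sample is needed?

171

Unadjusted: n₀ = 1.96² × 0.67 × 0.33 / 0.062² ≈ 220.96, so n₀ = 221.
Finite population correction with N = 750: n = n₀ / (1 + (n₀−1)/N) = 221 / (1 + 220/750) = 221 / 1.2933 ≈ 170.88.
Rounding up, n = 171.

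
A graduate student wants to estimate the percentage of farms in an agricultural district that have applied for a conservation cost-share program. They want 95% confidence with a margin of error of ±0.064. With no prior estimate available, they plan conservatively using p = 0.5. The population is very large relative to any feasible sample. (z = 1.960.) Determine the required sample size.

235

With p = 0.5, p(1−p) = 0.25.
n = z²·p(1−p)/E² = 1.960² × 0.2500 / 0.064² = 3.8416 × 0.2500 / 0.004096 ≈ 234.47.
Rounding up gives n = 235.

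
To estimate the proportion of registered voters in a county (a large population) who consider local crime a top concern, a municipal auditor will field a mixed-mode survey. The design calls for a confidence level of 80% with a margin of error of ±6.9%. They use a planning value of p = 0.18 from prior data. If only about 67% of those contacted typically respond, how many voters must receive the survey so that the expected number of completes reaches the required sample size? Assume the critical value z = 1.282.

77

Completed interviews needed: n₀ = 1.282² × 0.1476 / 0.069² ≈ 50.95 → 51.
At a 67% response rate, contacts needed = 51 / 0.67 ≈ 76.12 → 77.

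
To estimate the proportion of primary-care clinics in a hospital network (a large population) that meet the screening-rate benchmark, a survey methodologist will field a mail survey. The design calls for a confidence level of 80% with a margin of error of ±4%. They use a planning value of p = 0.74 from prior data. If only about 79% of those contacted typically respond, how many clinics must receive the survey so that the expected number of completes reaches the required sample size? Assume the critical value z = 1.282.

Completed interviews needed: n₀ = 1.282² × 0.1924 / 0.040² ≈ 197.63 → 198.
At a 79% response rate, contacts needed = 198 / 0.79 ≈ 250.63 → 251.

251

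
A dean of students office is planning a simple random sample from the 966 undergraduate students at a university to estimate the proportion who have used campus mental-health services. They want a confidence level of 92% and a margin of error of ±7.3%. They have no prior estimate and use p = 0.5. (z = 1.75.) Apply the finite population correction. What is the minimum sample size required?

126

Unadjusted: n₀ = 1.75² × 0.50 × 0.50 / 0.073² ≈ 143.67, so n₀ = 144.
Finite population correction with N = 966: n = n₀ / (1 + (n₀−1)/N) = 144 / (1 + 143/966) = 144 / 1.1480 ≈ 125.43.
Rounding up, n = 126.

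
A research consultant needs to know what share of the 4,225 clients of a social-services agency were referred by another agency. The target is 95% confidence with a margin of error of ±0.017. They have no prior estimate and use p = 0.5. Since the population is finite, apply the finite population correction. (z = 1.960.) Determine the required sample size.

Unadjusted: n₀ = 1.960² × 0.50 × 0.50 / 0.017² ≈ 3323.18, so n₀ = 3324.
Finite population correction with N = 4,225: n = n₀ / (1 + (n₀−1)/N) = 3324 / (1 + 3323/4225) = 3324 / 1.7865 ≈ 1860.61.
Rounding up, n = 1861.

1861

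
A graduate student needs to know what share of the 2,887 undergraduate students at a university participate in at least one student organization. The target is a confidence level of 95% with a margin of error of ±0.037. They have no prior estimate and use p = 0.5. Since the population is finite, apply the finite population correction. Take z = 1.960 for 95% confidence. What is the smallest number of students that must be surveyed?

Unadjusted: n₀ = 1.960² × 0.50 × 0.50 / 0.037² ≈ 701.53, so n₀ = 702.
Finite population correction with N = 2,887: n = n₀ / (1 + (n₀−1)/N) = 702 / (1 + 701/2887) = 702 / 1.2428 ≈ 564.85.
Rounding up, n = 565.

565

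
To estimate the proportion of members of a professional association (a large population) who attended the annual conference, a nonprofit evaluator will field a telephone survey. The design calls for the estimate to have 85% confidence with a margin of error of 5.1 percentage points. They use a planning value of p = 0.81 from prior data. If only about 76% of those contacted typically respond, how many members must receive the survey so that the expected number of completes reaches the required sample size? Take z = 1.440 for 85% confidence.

Completed interviews needed: n₀ = 1.440² × 0.1539 / 0.051² ≈ 122.69 → 123.
At a 76% response rate, contacts needed = 123 / 0.76 ≈ 161.84 → 162.

162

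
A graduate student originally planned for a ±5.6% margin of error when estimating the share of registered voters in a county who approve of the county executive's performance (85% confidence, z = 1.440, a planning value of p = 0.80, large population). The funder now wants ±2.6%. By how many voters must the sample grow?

At ±5.6%: n = 1.440² × 0.1600 / 0.056² ≈ 105.80 → 106.
At ±2.6%: n = 1.440² × 0.1600 / 0.026² ≈ 490.79 → 491.
Additional respondents: 491 − 106 = 385.

385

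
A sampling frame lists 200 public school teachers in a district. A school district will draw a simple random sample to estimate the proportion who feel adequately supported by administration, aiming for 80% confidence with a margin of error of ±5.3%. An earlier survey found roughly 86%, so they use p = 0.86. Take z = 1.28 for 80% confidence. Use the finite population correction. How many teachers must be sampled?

53

Unadjusted: n₀ = 1.28² × 0.86 × 0.14 / 0.053² ≈ 70.23, so n₀ = 71.
Finite population correction with N = 200: n = n₀ / (1 + (n₀−1)/N) = 71 / (1 + 70/200) = 71 / 1.3500 ≈ 52.59.
Rounding up, n = 53.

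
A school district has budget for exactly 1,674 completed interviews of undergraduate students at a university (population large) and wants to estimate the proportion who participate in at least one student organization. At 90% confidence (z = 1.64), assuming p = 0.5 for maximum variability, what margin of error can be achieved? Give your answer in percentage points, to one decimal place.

2.0

SE(p̂) = √[p(1−p)/n] = √[0.2500/1674] = 0.01222.
E = z × SE = 1.64 × 0.01222 = 0.02004, or 2.0 percentage points.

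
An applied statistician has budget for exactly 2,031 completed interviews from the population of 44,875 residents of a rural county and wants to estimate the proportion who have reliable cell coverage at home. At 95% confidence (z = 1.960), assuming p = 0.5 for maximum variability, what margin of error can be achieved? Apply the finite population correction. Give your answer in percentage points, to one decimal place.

Finite-population factor: (N−n)/(N−1) = (44875−2031)/(44875−1) = 0.9548.
SE(p̂) = √[p(1−p)/n · (N−n)/(N−1)] = √[0.2500/2031 × 0.9548] = 0.01084.
E = z × SE = 1.960 × 0.01084 = 0.02125 ≈ 2.1 percentage points.

2.1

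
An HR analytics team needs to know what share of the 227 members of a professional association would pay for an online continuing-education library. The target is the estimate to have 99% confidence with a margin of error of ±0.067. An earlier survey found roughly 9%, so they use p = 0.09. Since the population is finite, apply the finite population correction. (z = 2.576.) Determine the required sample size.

Unadjusted: n₀ = 2.576² × 0.09 × 0.91 / 0.067² ≈ 121.07, so n₀ = 122.
Finite population correction with N = 227: n = n₀ / (1 + (n₀−1)/N) = 122 / (1 + 121/227) = 122 / 1.5330 ≈ 79.58.
Rounding up, n = 80.

80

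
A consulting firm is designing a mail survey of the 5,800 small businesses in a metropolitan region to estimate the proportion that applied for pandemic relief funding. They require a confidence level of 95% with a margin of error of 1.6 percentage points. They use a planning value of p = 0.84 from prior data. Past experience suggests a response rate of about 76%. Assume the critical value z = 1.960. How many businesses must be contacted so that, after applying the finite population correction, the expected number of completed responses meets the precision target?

Completed interviews needed (unadjusted): n₀ = 1.960² × 0.1344 / 0.016² ≈ 2016.84 → 2017.
FPC for N = 5,800: n = 2017 / (1 + 2016/5800) = 2017 / 1.3476 ≈ 1496.75 → 1497.
At a 76% response rate, contacts needed = 1497 / 0.76 ≈ 1969.74 → 1970.

1970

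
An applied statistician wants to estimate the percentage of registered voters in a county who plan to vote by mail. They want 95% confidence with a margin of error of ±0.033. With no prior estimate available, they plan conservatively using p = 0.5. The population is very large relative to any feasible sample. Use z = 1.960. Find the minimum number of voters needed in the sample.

882

With p = 0.5, p(1−p) = 0.25.
n = z²·p(1−p)/E² = 1.960² × 0.2500 / 0.033² = 3.8416 × 0.2500 / 0.001089 ≈ 881.91.
Rounding up gives n = 882.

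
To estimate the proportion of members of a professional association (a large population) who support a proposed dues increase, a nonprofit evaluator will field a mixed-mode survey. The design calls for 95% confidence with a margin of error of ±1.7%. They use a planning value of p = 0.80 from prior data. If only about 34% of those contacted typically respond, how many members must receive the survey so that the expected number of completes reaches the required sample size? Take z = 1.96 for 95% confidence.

6256

Completed interviews needed: n₀ = 1.96² × 0.1600 / 0.017² ≈ 2126.84 → 2127.
At a 34% response rate, contacts needed = 2127 / 0.34 ≈ 6255.88 → 6256.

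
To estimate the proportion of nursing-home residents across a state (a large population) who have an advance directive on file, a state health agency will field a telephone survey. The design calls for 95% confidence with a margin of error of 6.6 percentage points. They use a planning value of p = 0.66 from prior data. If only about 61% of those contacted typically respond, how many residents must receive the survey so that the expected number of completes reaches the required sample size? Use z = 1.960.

Completed interviews needed: n₀ = 1.960² × 0.2244 / 0.066² ≈ 197.90 → 198.
At a 61% response rate, contacts needed = 198 / 0.61 ≈ 324.59 → 325.

325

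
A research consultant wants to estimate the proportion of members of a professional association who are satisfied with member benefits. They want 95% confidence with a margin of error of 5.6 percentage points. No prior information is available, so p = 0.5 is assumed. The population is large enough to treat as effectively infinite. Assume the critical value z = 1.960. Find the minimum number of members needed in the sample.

307

With p = 0.5, p(1−p) = 0.25.
n = z²·p(1−p)/E² = 1.960² × 0.2500 / 0.056² = 3.8416 × 0.2500 / 0.003136 ≈ 306.25.
Rounding up gives n = 307.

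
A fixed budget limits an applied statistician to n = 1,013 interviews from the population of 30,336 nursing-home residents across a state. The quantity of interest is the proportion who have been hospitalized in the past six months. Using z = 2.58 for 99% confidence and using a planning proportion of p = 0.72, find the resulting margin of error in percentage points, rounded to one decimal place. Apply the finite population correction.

3.6

Finite-population factor: (N−n)/(N−1) = (30336−1013)/(30336−1) = 0.9666.
SE(p̂) = √[p(1−p)/n · (N−n)/(N−1)] = √[0.2016/1013 × 0.9666] = 0.01387.
E = z × SE = 2.58 × 0.01387 = 0.03578 ≈ 3.6 percentage points.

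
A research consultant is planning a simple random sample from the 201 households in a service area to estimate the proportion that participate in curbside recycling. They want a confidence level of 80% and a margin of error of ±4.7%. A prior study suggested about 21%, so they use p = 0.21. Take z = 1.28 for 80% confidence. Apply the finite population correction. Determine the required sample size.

Unadjusted: n₀ = 1.28² × 0.21 × 0.79 / 0.047² ≈ 123.05, so n₀ = 124.
Finite population correction with N = 201: n = n₀ / (1 + (n₀−1)/N) = 124 / (1 + 123/201) = 124 / 1.6119 ≈ 76.93.
Rounding up, n = 77.

77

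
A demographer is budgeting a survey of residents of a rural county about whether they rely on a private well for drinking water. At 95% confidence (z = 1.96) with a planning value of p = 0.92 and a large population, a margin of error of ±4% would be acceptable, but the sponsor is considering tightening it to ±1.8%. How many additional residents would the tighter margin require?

696

At ±4%: n = 1.96² × 0.0736 / 0.040² ≈ 176.71 → 177.
At ±1.8%: n = 1.96² × 0.0736 / 0.018² ≈ 872.66 → 873.
Additional respondents: 873 − 177 = 696.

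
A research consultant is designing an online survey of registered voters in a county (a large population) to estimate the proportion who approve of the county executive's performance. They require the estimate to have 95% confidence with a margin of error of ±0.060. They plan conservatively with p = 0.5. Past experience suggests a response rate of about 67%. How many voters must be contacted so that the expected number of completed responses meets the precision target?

For 95% confidence, z = 1.960.
Completed interviews needed: n₀ = 1.960² × 0.2500 / 0.060² ≈ 266.78 → 267.
At a 67% response rate, contacts needed = 267 / 0.67 ≈ 398.51 → 399.

399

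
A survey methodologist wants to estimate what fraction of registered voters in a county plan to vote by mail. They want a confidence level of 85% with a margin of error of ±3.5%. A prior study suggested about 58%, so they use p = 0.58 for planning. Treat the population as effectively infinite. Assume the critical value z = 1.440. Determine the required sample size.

With p = 0.58, p(1−p) = 0.2436.
n = z²·p(1−p)/E² = 1.440² × 0.2436 / 0.035² = 2.0736 × 0.2436 / 0.001225 ≈ 412.35.
Rounding up gives n = 413.

413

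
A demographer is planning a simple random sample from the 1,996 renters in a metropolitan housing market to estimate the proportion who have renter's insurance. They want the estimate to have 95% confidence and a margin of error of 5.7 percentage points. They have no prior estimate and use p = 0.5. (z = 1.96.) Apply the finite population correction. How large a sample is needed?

Unadjusted: n₀ = 1.96² × 0.50 × 0.50 / 0.057² ≈ 295.60, so n₀ = 296.
Finite population correction with N = 1,996: n = n₀ / (1 + (n₀−1)/N) = 296 / (1 + 295/1996) = 296 / 1.1478 ≈ 257.89.
Rounding up, n = 258.

258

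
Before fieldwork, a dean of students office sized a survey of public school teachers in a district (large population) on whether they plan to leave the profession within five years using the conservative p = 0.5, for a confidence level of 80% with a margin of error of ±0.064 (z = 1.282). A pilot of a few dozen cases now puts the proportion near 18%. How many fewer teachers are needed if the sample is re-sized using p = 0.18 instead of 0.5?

41

Conservative (p = 0.5): n = 1.282² × 0.25 / 0.064² ≈ 100.31 → 101.
Using p = 0.18: p(1−p) = 0.1476, so n = 1.282² × 0.1476 / 0.064² ≈ 59.22 → 60.
Reduction: 101 − 60 = 41.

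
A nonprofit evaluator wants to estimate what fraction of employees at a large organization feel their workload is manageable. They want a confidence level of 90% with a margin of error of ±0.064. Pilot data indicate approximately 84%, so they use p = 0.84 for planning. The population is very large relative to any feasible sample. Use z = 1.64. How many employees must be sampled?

With p = 0.84, p(1−p) = 0.1344.
n = z²·p(1−p)/E² = 1.64² × 0.1344 / 0.064² = 2.6896 × 0.1344 / 0.004096 ≈ 88.25.
Rounding up gives n = 89.

89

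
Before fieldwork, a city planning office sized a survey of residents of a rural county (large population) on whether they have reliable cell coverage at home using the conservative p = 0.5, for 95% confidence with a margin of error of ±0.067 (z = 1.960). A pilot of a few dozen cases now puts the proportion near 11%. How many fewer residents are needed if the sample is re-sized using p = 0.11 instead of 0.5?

Conservative (p = 0.5): n = 1.960² × 0.25 / 0.067² ≈ 213.95 → 214.
Using p = 0.11: p(1−p) = 0.0979, so n = 1.960² × 0.0979 / 0.067² ≈ 83.78 → 84.
Reduction: 214 − 84 = 130.

130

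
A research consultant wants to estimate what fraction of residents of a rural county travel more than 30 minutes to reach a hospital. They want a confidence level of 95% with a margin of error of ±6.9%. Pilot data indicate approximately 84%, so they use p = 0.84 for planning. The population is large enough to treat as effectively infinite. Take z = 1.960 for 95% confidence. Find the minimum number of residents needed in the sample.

With p = 0.84, p(1−p) = 0.1344.
n = z²·p(1−p)/E² = 1.960² × 0.1344 / 0.069² = 3.8416 × 0.1344 / 0.004761 ≈ 108.45.
Rounding up gives n = 109.

109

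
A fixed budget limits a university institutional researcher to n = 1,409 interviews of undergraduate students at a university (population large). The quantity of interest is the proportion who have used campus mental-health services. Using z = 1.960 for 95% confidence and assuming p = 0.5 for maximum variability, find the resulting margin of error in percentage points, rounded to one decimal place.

SE(p̂) = √[p(1−p)/n] = √[0.2500/1409] = 0.01332.
E = z × SE = 1.960 × 0.01332 = 0.02611, or 2.6 percentage points.

2.6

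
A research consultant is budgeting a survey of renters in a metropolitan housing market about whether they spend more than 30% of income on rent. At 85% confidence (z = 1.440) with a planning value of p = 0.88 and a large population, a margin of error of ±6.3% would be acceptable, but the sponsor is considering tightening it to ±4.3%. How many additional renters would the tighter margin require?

63

At ±6.3%: n = 1.440² × 0.1056 / 0.063² ≈ 55.17 → 56.
At ±4.3%: n = 1.440² × 0.1056 / 0.043² ≈ 118.43 → 119.
Additional respondents: 119 − 56 = 63.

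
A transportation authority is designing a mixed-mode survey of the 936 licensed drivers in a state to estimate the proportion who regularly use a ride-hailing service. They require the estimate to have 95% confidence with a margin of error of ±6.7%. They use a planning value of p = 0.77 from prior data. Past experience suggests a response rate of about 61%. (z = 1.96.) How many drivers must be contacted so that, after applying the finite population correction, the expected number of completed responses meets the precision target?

Completed interviews needed (unadjusted): n₀ = 1.96² × 0.1771 / 0.067² ≈ 151.56 → 152.
FPC for N = 936: n = 152 / (1 + 151/936) = 152 / 1.1613 ≈ 130.89 → 131.
At a 61% response rate, contacts needed = 131 / 0.61 ≈ 214.75 → 215.

215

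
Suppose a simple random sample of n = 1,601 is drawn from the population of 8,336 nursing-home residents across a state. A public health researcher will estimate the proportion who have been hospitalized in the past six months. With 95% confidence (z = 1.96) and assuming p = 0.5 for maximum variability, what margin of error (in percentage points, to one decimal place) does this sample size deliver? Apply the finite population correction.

2.2

Finite-population factor: (N−n)/(N−1) = (8336−1601)/(8336−1) = 0.8080.
SE(p̂) = √[p(1−p)/n · (N−n)/(N−1)] = √[0.2500/1601 × 0.8080] = 0.01123.
E = z × SE = 1.96 × 0.01123 = 0.02202 ≈ 2.2 percentage points.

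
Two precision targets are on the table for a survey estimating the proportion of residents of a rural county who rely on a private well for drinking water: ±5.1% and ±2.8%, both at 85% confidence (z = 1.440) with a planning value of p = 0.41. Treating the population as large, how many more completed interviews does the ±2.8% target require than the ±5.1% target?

447

At ±5.1%: n = 1.440² × 0.2419 / 0.051² ≈ 192.85 → 193.
At ±2.8%: n = 1.440² × 0.2419 / 0.028² ≈ 639.80 → 640.
Additional respondents: 640 − 193 = 447.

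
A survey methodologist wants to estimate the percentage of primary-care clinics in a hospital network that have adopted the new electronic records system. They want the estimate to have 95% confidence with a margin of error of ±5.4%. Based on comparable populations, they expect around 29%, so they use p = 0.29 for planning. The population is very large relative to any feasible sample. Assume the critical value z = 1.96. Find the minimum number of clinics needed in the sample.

272

With p = 0.29, p(1−p) = 0.2059.
n = z²·p(1−p)/E² = 1.96² × 0.2059 / 0.054² = 3.8416 × 0.2059 / 0.002916 ≈ 271.26.
Rounding up gives n = 272.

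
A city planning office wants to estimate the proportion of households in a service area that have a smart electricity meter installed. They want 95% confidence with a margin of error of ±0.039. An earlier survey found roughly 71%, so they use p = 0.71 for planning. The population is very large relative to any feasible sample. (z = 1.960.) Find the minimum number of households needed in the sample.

With p = 0.71, p(1−p) = 0.2059.
n = z²·p(1−p)/E² = 1.960² × 0.2059 / 0.039² = 3.8416 × 0.2059 / 0.001521 ≈ 520.04.
Rounding up gives n = 521.

521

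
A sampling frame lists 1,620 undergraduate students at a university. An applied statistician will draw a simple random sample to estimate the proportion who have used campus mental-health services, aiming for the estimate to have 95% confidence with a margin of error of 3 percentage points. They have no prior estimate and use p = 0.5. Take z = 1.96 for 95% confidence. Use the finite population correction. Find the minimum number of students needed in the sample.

Unadjusted: n₀ = 1.96² × 0.50 × 0.50 / 0.030² ≈ 1067.11, so n₀ = 1068.
Finite population correction with N = 1,620: n = n₀ / (1 + (n₀−1)/N) = 1068 / (1 + 1067/1620) = 1068 / 1.6586 ≈ 643.90.
Rounding up, n = 644.

644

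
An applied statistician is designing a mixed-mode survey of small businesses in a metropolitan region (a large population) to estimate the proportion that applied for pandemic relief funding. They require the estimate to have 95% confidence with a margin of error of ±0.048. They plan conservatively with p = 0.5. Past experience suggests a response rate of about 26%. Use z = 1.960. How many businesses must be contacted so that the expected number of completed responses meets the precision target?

Completed interviews needed: n₀ = 1.960² × 0.2500 / 0.048² ≈ 416.84 → 417.
At a 26% response rate, contacts needed = 417 / 0.26 ≈ 1603.85 → 1604.

1604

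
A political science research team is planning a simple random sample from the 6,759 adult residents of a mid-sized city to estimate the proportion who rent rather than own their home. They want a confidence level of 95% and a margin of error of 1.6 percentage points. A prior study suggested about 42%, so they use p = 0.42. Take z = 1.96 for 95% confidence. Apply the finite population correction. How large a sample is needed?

Unadjusted: n₀ = 1.96² × 0.42 × 0.58 / 0.016² ≈ 3655.52, so n₀ = 3656.
Finite population correction with N = 6,759: n = n₀ / (1 + (n₀−1)/N) = 3656 / (1 + 3655/6759) = 3656 / 1.5408 ≈ 2372.85.
Rounding up, n = 2373.

2373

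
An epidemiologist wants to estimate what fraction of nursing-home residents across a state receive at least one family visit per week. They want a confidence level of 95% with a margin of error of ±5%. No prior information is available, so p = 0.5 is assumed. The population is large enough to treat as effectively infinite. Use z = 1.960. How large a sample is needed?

385

With p = 0.5, p(1−p) = 0.25.
n = z²·p(1−p)/E² = 1.960² × 0.2500 / 0.050² = 3.8416 × 0.2500 / 0.002500 ≈ 384.16.
Rounding up gives n = 385.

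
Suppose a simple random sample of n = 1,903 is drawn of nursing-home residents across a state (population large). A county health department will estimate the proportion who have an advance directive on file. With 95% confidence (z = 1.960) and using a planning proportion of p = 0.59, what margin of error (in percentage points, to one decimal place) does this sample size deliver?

2.2

SE(p̂) = √[p(1−p)/n] = √[0.2419/1903] = 0.01127.
E = z × SE = 1.960 × 0.01127 = 0.02210, or 2.2 percentage points.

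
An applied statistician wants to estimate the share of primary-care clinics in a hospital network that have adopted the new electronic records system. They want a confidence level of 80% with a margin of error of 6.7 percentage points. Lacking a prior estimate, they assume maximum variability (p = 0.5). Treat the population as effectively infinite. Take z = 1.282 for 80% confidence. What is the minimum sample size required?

92

With p = 0.5, p(1−p) = 0.25.
n = z²·p(1−p)/E² = 1.282² × 0.2500 / 0.067² = 1.6435 × 0.2500 / 0.004489 ≈ 91.53.
Rounding up gives n = 92.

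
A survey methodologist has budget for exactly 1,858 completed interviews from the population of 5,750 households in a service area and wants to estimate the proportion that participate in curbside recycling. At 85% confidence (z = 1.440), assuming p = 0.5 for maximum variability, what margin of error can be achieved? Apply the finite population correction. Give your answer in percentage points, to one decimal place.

Finite-population factor: (N−n)/(N−1) = (5750−1858)/(5750−1) = 0.6770.
SE(p̂) = √[p(1−p)/n · (N−n)/(N−1)] = √[0.2500/1858 × 0.6770] = 0.00954.
E = z × SE = 1.440 × 0.00954 = 0.01374 ≈ 1.4 percentage points.

1.4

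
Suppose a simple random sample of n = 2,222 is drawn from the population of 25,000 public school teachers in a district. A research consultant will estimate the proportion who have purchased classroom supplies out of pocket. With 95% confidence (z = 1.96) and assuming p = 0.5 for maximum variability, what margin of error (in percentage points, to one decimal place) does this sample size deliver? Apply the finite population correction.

Finite-population factor: (N−n)/(N−1) = (25000−2222)/(25000−1) = 0.9112.
SE(p̂) = √[p(1−p)/n · (N−n)/(N−1)] = √[0.2500/2222 × 0.9112] = 0.01012.
E = z × SE = 1.96 × 0.01012 = 0.01984 ≈ 2.0 percentage points.

2.0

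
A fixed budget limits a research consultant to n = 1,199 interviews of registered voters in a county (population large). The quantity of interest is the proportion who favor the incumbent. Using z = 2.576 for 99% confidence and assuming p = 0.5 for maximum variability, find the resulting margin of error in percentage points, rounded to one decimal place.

3.7

SE(p̂) = √[p(1−p)/n] = √[0.2500/1199] = 0.01444.
E = z × SE = 2.576 × 0.01444 = 0.03720, or 3.7 percentage points.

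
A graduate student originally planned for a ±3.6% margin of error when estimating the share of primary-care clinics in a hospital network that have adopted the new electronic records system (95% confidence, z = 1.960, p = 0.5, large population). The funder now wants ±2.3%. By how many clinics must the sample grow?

1074

At ±3.6%: n = 1.960² × 0.2500 / 0.036² ≈ 741.05 → 742.
At ±2.3%: n = 1.960² × 0.2500 / 0.023² ≈ 1815.50 → 1816.
Additional respondents: 1816 − 742 = 1074.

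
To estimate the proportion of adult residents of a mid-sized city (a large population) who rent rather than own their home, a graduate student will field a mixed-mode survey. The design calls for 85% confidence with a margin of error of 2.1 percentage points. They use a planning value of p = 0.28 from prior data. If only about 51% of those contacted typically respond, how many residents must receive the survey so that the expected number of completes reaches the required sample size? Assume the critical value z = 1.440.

Completed interviews needed: n₀ = 1.440² × 0.2016 / 0.021² ≈ 947.93 → 948.
At a 51% response rate, contacts needed = 948 / 0.51 ≈ 1858.82 → 1859.

1859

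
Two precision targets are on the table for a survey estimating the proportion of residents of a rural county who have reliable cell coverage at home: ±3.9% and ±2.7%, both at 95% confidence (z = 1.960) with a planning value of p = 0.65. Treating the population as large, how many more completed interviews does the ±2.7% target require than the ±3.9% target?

At ±3.9%: n = 1.960² × 0.2275 / 0.039² ≈ 574.60 → 575.
At ±2.7%: n = 1.960² × 0.2275 / 0.027² ≈ 1198.85 → 1199.
Additional respondents: 1199 − 575 = 624.

624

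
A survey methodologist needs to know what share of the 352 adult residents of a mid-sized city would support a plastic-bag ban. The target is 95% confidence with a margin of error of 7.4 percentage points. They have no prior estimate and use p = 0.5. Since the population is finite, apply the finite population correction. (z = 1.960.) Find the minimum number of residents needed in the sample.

118

Unadjusted: n₀ = 1.960² × 0.50 × 0.50 / 0.074² ≈ 175.38, so n₀ = 176.
Finite population correction with N = 352: n = n₀ / (1 + (n₀−1)/N) = 176 / (1 + 175/352) = 176 / 1.4972 ≈ 117.56.
Rounding up, n = 118.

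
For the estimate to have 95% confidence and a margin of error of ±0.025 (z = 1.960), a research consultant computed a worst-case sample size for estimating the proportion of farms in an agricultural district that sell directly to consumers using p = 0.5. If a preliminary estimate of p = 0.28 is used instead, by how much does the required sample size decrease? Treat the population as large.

297

Conservative (p = 0.5): n = 1.960² × 0.25 / 0.025² ≈ 1536.64 → 1537.
Using p = 0.28: p(1−p) = 0.2016, so n = 1.960² × 0.2016 / 0.025² ≈ 1239.15 → 1240.
Reduction: 1537 − 1240 = 297.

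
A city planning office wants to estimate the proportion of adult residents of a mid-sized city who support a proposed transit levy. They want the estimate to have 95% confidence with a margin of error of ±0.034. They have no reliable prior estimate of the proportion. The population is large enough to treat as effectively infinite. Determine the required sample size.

831

For 95% confidence, z = 1.960.
With no prior estimate, use p = 0.5, giving p(1−p) = 0.25.
n = z²·p(1−p)/E² = 1.960² × 0.2500 / 0.034² = 3.8416 × 0.2500 / 0.001156 ≈ 830.80.
Rounding up gives n = 831.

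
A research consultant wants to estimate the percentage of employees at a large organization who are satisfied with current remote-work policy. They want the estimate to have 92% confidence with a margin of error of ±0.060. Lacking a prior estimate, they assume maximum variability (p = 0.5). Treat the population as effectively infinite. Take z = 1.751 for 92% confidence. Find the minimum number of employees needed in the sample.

213

With p = 0.5, p(1−p) = 0.25.
n = z²·p(1−p)/E² = 1.751² × 0.2500 / 0.060² = 3.0660 × 0.2500 / 0.003600 ≈ 212.92.
Rounding up gives n = 213.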